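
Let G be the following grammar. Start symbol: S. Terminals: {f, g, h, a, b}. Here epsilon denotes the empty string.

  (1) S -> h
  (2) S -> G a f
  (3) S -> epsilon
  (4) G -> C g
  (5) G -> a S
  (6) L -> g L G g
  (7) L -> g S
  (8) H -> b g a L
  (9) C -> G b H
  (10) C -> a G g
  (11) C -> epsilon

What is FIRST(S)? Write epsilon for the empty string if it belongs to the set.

FIRST(L): from L->g L G g we get {g}; from L->g S we get {g}. So FIRST(L) = {g}.
FIRST(H): from H->b g a L we get {b}. So FIRST(H) = {b}.
FIRST(S): from S->h we get {h}; from S->G a f we get {a, g}; from S->epsilon we get {epsilon}. So FIRST(S) = {epsilon, a, g, h}.
FIRST(G): from G->C g we get {a, g}; from G->a S we get {a}. So FIRST(G) = {a, g}.
FIRST(C): from C->G b H we get {a, g}; from C->a G g we get {a}; from C->epsilon we get {epsilon}. So FIRST(C) = {epsilon, a, g}.

{epsilon, a, g, h}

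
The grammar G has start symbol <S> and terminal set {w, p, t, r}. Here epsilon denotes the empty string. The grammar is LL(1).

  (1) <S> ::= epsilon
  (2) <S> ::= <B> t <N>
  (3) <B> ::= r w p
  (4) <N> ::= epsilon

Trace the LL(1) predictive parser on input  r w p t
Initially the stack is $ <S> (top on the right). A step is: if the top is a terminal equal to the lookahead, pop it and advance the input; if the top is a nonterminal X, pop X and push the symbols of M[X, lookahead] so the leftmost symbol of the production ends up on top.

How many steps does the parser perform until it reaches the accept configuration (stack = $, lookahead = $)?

7

     Stack          Input      Action
  1  $ <S>          r w p t $  expand <S> ::= <B> t <N>
  2  $ <N> t <B>    r w p t $  expand <B> ::= r w p
  3  $ <N> t p w r  r w p t $  match r
  4  $ <N> t p w    w p t $    match w
  5  $ <N> t p      p t $      match p
  6  $ <N> t        t $        match t
  7  $ <N>          $          expand <N> ::= epsilon
Accept reached after 7 steps.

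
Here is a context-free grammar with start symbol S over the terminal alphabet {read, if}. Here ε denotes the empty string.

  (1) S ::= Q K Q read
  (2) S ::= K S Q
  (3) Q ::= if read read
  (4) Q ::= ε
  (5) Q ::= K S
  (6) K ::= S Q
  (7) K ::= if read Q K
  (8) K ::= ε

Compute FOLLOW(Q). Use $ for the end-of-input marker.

FIRST(S) = {if, read}  (via Q K Q read, K S Q)
FIRST(K) = {ε, if, read}  (via S Q)
FIRST(Q) = {ε, if, read}  (via K S)
FOLLOW(S) includes $ since S is the start symbol.
FOLLOW(K): in S::=Q K Q read, K is followed by Q read with FIRST {if, read}; in S::=K S Q, K is followed by S Q with FIRST {if, read}; in Q::=K S, K is followed by S with FIRST {if, read}; in K::=if read Q K, the suffix after K is empty (adds nothing new). Thus FOLLOW(K) = {if, read}.
FOLLOW(S): in S::=K S Q, S is followed by Q with FIRST {ε, if, read}; in S::=K S Q, the suffix after S is nullable (adds nothing new); in Q::=K S, the suffix after S is empty, so FOLLOW(S) ⊇ FOLLOW(Q) = {$, if, read}; in K::=S Q, S is followed by Q with FIRST {ε, if, read}; in K::=S Q, the suffix after S is nullable, so FOLLOW(S) ⊇ FOLLOW(K) = {if, read}. Thus FOLLOW(S) = {$, if, read}.
FOLLOW(Q): in S::=Q K Q read (occurrence 1), Q is followed by K Q read with FIRST {if, read}; in S::=Q K Q read (occurrence 2), Q is followed by read with FIRST {read}; in S::=K S Q, the suffix after Q is empty, so FOLLOW(Q) ⊇ FOLLOW(S) = {$, if, read}; in K::=S Q, the suffix after Q is empty, so FOLLOW(Q) ⊇ FOLLOW(K) = {if, read}; in K::=if read Q K, Q is followed by K with FIRST {ε, if, read}; in K::=if read Q K, the suffix after Q is nullable, so FOLLOW(Q) ⊇ FOLLOW(K) = {if, read}. Thus FOLLOW(Q) = {$, if, read}.

{$, if, read}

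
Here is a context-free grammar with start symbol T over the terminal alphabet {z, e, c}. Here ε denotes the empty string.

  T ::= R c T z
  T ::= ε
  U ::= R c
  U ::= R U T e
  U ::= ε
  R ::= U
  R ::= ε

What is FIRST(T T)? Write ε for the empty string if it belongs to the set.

FIRST(T) = {ε, c, e}  (via R c T z)
FIRST(U) = {ε, c, e}  (via R c, R U T e)
FIRST(R) = {ε, c, e}  (via U)
FIRST(T T): take FIRST of each symbol in turn, carrying on past any symbol whose FIRST contains ε; result {ε, c, e}.

{ε, c, e}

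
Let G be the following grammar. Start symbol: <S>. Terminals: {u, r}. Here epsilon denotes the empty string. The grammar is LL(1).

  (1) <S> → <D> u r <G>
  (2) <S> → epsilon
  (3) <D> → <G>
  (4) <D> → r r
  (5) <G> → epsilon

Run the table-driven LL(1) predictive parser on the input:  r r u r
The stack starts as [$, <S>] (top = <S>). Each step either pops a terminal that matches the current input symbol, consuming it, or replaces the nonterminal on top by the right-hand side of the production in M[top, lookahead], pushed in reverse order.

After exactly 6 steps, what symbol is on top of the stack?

<G>

     Stack          Input      Action
  1  $ <S>          r r u r $  expand <S> → <D> u r <G>
  2  $ <G> r u <D>  r r u r $  expand <D> → r r
  3  $ <G> r u r r  r r u r $  match r
  4  $ <G> r u r    r u r $    match r
  5  $ <G> r u      u r $      match u
  6  $ <G> r        r $        match r
Stack after step 6: $ <G> (top = <G>).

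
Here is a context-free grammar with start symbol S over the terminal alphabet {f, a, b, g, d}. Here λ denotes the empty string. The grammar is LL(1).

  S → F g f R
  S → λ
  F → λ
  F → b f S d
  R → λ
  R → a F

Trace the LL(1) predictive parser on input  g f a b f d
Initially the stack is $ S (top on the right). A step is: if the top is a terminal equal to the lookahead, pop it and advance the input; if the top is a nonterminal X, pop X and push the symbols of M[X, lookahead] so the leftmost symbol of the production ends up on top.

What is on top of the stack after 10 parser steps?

      Stack      Input          Action
   1  $ S        g f a b f d $  expand S → F g f R
   2  $ R f g F  g f a b f d $  expand F → λ
   3  $ R f g    g f a b f d $  match g
   4  $ R f      f a b f d $    match f
   5  $ R        a b f d $      expand R → a F
   6  $ F a      a b f d $      match a
   7  $ F        b f d $        expand F → b f S d
   8  $ d S f b  b f d $        match b
   9  $ d S f    f d $          match f
  10  $ d S      d $            expand S → λ
Stack after step 10: $ d (top = d).

d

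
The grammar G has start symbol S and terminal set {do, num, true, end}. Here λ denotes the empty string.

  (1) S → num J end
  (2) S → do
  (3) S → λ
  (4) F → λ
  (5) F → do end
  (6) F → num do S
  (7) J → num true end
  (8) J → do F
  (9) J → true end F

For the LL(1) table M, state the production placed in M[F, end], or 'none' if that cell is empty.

F → λ

FIRST(S): from S→num J end we get {num}; from S→do we get {do}; from S→λ we get {λ}. So FIRST(S) = {λ, do, num}.
FIRST(F): from F→λ we get {λ}; from F→do end we get {do}; from F→num do S we get {num}. So FIRST(F) = {λ, do, num}.
FIRST(J): from J→num true end we get {num}; from J→do F we get {do}; from J→true end F we get {true}. So FIRST(J) = {do, num, true}.
FOLLOW(S) includes $ since S is the start symbol.
FOLLOW(J): in S→num J end, J is followed by end with FIRST {end}. Thus FOLLOW(J) = {end}.
FOLLOW(F): in J→do F, the suffix after F is empty, so FOLLOW(F) ⊇ FOLLOW(J) = {end}; in J→true end F, the suffix after F is empty, so FOLLOW(F) ⊇ FOLLOW(J) = {end}. Thus FOLLOW(F) = {end}.
For F → λ: FIRST(λ) = {λ}, so it goes in M[F, t] for t ∈ {}; since λ ∈ FIRST, also for every t ∈ FOLLOW(F) = {end}.
For F → do end: FIRST(do end) = {do}, so it goes in M[F, t] for t ∈ {do}.
For F → num do S: FIRST(num do S) = {num}, so it goes in M[F, t] for t ∈ {num}.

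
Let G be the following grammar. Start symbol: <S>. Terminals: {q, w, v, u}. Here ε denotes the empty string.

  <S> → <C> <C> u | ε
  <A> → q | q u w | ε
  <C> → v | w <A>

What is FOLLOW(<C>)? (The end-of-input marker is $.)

{u, v, w}

FIRST(<A>): from <A>→q we get {q}; from <A>→q u w we get {q}; from <A>→ε we get {ε}. So FIRST(<A>) = {ε, q}.
FIRST(<C>): from <C>→v we get {v}; from <C>→w <A> we get {w}. So FIRST(<C>) = {v, w}.
FIRST(<S>): from <S>→<C> <C> u we get {v, w}; from <S>→ε we get {ε}. So FIRST(<S>) = {ε, v, w}.
FOLLOW(<S>) includes $ since <S> is the start symbol.
FOLLOW(<S>): <S> appears on no right-hand side. Thus FOLLOW(<S>) = {$}.
FOLLOW(<C>): in <S>→<C> <C> u (occurrence 1), <C> is followed by <C> u with FIRST {v, w}; in <S>→<C> <C> u (occurrence 2), <C> is followed by u with FIRST {u}. Thus FOLLOW(<C>) = {u, v, w}.
FOLLOW(<A>): in <C>→w <A>, the suffix after <A> is empty, so FOLLOW(<A>) ⊇ FOLLOW(<C>) = {u, v, w}. Thus FOLLOW(<A>) = {u, v, w}.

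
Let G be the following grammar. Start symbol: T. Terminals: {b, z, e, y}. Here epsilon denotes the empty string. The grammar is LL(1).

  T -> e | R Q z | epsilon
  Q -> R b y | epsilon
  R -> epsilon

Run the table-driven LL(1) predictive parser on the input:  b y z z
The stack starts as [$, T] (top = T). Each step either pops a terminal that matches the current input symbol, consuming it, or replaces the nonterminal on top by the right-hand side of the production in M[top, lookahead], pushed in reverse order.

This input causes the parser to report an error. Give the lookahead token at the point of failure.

z

     Stack      Input      Action
  1  $ T        b y z z $  expand T -> R Q z
  2  $ z Q R    b y z z $  expand R -> epsilon
  3  $ z Q      b y z z $  expand Q -> R b y
  4  $ z y b R  b y z z $  expand R -> epsilon
  5  $ z y b    b y z z $  match b
  6  $ z y      y z z $    match y
  7  $ z        z z $      match z
  8  $          z $        error: stack empty but input remains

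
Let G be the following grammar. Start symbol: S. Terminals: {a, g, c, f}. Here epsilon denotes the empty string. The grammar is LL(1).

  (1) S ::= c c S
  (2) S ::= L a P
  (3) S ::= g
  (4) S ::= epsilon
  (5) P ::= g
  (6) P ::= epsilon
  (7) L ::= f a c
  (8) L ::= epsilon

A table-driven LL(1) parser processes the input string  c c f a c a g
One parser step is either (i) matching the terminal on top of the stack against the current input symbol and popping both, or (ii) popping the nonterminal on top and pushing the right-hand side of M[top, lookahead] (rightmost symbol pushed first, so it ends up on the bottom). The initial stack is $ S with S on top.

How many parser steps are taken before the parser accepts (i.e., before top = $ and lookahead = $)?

11

      Stack        Input            Action
   1  $ S          c c f a c a g $  expand S ::= c c S
   2  $ S c c      c c f a c a g $  match c
   3  $ S c        c f a c a g $    match c
   4  $ S          f a c a g $      expand S ::= L a P
   5  $ P a L      f a c a g $      expand L ::= f a c
   6  $ P a c a f  f a c a g $      match f
   7  $ P a c a    a c a g $        match a
   8  $ P a c      c a g $          match c
   9  $ P a        a g $            match a
  10  $ P          g $              expand P ::= g
  11  $ g          g $              match g
Accept reached after 11 steps.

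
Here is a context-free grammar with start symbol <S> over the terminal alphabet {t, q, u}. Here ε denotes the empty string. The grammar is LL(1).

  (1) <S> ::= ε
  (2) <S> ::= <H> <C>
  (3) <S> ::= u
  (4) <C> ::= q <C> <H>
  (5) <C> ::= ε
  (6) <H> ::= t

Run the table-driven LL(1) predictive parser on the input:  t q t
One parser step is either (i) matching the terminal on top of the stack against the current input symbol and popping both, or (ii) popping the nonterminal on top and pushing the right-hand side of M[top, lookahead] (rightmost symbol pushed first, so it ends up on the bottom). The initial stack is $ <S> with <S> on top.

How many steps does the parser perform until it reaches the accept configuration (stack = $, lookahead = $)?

8

step 1: stack=$ <S>  input=t q t $  — expand <S> ::= <H> <C>
step 2: stack=$ <C> <H>  input=t q t $  — expand <H> ::= t
step 3: stack=$ <C> t  input=t q t $  — match t
step 4: stack=$ <C>  input=q t $  — expand <C> ::= q <C> <H>
step 5: stack=$ <H> <C> q  input=q t $  — match q
step 6: stack=$ <H> <C>  input=t $  — expand <C> ::= ε
step 7: stack=$ <H>  input=t $  — expand <H> ::= t
step 8: stack=$ t  input=t $  — match t
Accept reached after 8 steps.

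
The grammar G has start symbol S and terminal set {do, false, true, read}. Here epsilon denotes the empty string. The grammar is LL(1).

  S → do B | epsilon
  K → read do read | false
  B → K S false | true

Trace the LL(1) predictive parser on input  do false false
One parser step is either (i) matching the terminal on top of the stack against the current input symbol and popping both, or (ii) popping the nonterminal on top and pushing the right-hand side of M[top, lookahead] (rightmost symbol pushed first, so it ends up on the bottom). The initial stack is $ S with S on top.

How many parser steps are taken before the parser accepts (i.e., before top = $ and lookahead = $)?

     Stack            Input             Action
  1  $ S              do false false $  expand S → do B
  2  $ B do           do false false $  match do
  3  $ B              false false $     expand B → K S false
  4  $ false S K      false false $     expand K → false
  5  $ false S false  false false $     match false
  6  $ false S        false $           expand S → epsilon
  7  $ false          false $           match false
Accept reached after 7 steps.

7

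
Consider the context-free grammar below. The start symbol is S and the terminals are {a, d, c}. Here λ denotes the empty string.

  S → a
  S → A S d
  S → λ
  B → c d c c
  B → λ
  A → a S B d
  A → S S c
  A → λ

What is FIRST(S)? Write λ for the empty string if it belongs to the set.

{λ, a, c, d}

FIRST(B): from B→c d c c we get {c}; from B→λ we get {λ}. So FIRST(B) = {λ, c}.
FIRST(S): from S→a we get {a}; from S→A S d we get {a, c, d}; from S→λ we get {λ}. So FIRST(S) = {λ, a, c, d}.
FIRST(A): from A→a S B d we get {a}; from A→S S c we get {a, c, d}; from A→λ we get {λ}. So FIRST(A) = {λ, a, c, d}.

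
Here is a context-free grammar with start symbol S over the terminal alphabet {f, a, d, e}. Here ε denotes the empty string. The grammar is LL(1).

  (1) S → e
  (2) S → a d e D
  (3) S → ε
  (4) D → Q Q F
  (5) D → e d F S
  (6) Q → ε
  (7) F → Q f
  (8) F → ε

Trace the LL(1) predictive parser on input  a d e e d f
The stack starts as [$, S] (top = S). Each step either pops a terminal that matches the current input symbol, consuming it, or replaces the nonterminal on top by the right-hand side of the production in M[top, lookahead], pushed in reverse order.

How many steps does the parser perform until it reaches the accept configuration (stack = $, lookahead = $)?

      Stack      Input          Action
   1  $ S        a d e e d f $  expand S → a d e D
   2  $ D e d a  a d e e d f $  match a
   3  $ D e d    d e e d f $    match d
   4  $ D e      e e d f $      match e
   5  $ D        e d f $        expand D → e d F S
   6  $ S F d e  e d f $        match e
   7  $ S F d    d f $          match d
   8  $ S F      f $            expand F → Q f
   9  $ S f Q    f $            expand Q → ε
  10  $ S f      f $            match f
  11  $ S        $              expand S → ε
Accept reached after 11 steps.

11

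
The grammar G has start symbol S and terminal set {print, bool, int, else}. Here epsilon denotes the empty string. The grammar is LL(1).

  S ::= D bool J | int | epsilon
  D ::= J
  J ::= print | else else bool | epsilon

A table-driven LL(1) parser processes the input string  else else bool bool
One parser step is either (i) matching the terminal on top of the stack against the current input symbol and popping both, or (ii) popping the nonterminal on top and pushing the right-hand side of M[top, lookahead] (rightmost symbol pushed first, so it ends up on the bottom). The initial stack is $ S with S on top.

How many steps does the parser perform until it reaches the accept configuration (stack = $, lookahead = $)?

8

step 1: stack=$ S  input=else else bool bool $  — expand S ::= D bool J
step 2: stack=$ J bool D  input=else else bool bool $  — expand D ::= J
step 3: stack=$ J bool J  input=else else bool bool $  — expand J ::= else else bool
step 4: stack=$ J bool bool else else  input=else else bool bool $  — match else
step 5: stack=$ J bool bool else  input=else bool bool $  — match else
step 6: stack=$ J bool bool  input=bool bool $  — match bool
step 7: stack=$ J bool  input=bool $  — match bool
step 8: stack=$ J  input=$  — expand J ::= epsilon
Accept reached after 8 steps.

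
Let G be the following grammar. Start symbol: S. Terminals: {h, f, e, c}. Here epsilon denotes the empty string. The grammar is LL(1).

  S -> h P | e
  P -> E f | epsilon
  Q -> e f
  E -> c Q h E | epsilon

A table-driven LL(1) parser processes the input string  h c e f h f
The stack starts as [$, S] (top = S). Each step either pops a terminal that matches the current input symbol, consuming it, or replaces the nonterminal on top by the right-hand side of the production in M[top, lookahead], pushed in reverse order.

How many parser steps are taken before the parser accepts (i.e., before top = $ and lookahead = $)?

      Stack        Input          Action
   1  $ S          h c e f h f $  expand S -> h P
   2  $ P h        h c e f h f $  match h
   3  $ P          c e f h f $    expand P -> E f
   4  $ f E        c e f h f $    expand E -> c Q h E
   5  $ f E h Q c  c e f h f $    match c
   6  $ f E h Q    e f h f $      expand Q -> e f
   7  $ f E h f e  e f h f $      match e
   8  $ f E h f    f h f $        match f
   9  $ f E h      h f $          match h
  10  $ f E        f $            expand E -> epsilon
  11  $ f          f $            match f
Accept reached after 11 steps.

11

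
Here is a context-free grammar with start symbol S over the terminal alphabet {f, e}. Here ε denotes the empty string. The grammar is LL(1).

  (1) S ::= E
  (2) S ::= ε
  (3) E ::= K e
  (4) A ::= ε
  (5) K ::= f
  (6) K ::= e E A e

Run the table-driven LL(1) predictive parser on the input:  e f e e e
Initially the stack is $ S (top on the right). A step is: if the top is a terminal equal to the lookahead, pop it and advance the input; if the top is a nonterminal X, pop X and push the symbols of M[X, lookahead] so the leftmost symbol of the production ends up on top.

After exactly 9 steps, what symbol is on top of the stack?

e

     Stack        Input        Action
  1  $ S          e f e e e $  expand S ::= E
  2  $ E          e f e e e $  expand E ::= K e
  3  $ e K        e f e e e $  expand K ::= e E A e
  4  $ e e A E e  e f e e e $  match e
  5  $ e e A E    f e e e $    expand E ::= K e
  6  $ e e A e K  f e e e $    expand K ::= f
  7  $ e e A e f  f e e e $    match f
  8  $ e e A e    e e e $      match e
  9  $ e e A      e e $        expand A ::= ε
Stack after step 9: $ e e (top = e).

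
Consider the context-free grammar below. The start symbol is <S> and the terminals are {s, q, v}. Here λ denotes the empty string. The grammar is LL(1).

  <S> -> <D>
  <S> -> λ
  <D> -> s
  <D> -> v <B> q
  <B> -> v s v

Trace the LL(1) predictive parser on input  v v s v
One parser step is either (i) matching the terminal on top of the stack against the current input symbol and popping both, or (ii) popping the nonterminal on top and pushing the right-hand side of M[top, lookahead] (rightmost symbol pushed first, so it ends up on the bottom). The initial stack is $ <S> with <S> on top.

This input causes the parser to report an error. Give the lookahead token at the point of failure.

     Stack      Input      Action
  1  $ <S>      v v s v $  expand <S> -> <D>
  2  $ <D>      v v s v $  expand <D> -> v <B> q
  3  $ q <B> v  v v s v $  match v
  4  $ q <B>    v s v $    expand <B> -> v s v
  5  $ q v s v  v s v $    match v
  6  $ q v s    s v $      match s
  7  $ q v      v $        match v
  8  $ q        $          error: top is terminal q but lookahead is $

$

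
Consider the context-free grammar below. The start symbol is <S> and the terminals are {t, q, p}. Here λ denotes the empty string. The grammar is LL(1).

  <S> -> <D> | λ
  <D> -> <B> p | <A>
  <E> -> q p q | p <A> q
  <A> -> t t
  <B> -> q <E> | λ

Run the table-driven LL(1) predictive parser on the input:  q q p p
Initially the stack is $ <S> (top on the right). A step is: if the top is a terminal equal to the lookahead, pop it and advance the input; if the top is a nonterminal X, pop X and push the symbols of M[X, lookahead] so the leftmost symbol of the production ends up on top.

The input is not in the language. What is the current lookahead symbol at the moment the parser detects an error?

     Stack      Input      Action
  1  $ <S>      q q p p $  expand <S> -> <D>
  2  $ <D>      q q p p $  expand <D> -> <B> p
  3  $ p <B>    q q p p $  expand <B> -> q <E>
  4  $ p <E> q  q q p p $  match q
  5  $ p <E>    q p p $    expand <E> -> q p q
  6  $ p q p q  q p p $    match q
  7  $ p q p    p p $      match p
  8  $ p q      p $        error: top is terminal q but lookahead is p

p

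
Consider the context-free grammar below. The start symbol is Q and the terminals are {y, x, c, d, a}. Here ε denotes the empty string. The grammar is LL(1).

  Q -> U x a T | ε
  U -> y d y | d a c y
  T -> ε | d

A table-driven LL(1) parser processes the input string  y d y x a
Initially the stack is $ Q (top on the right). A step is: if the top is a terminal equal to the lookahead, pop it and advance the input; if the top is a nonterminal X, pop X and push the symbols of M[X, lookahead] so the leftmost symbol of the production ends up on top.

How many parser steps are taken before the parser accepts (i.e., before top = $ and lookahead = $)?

8

     Stack          Input        Action
  1  $ Q            y d y x a $  expand Q -> U x a T
  2  $ T a x U      y d y x a $  expand U -> y d y
  3  $ T a x y d y  y d y x a $  match y
  4  $ T a x y d    d y x a $    match d
  5  $ T a x y      y x a $      match y
  6  $ T a x        x a $        match x
  7  $ T a          a $          match a
  8  $ T            $            expand T -> ε
Accept reached after 8 steps.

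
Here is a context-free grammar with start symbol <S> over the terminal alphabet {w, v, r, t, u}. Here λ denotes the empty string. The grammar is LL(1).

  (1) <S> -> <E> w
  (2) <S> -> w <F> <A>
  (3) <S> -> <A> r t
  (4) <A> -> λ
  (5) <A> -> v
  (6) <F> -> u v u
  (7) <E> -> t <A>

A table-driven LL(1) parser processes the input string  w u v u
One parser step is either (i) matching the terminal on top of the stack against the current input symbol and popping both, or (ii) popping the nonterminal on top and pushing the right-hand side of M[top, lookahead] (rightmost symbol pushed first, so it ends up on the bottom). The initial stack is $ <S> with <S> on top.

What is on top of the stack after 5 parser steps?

step 1: stack=$ <S>  input=w u v u $  — expand <S> -> w <F> <A>
step 2: stack=$ <A> <F> w  input=w u v u $  — match w
step 3: stack=$ <A> <F>  input=u v u $  — expand <F> -> u v u
step 4: stack=$ <A> u v u  input=u v u $  — match u
step 5: stack=$ <A> u v  input=v u $  — match v
Stack after step 5: $ <A> u (top = u).

u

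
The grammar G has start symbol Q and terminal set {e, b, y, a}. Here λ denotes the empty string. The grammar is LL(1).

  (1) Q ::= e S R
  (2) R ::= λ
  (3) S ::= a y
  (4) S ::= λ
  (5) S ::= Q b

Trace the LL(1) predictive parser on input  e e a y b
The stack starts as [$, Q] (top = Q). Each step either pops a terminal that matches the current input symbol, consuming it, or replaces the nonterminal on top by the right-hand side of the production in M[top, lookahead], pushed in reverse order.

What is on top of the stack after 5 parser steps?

step 1: stack=$ Q  input=e e a y b $  — expand Q ::= e S R
step 2: stack=$ R S e  input=e e a y b $  — match e
step 3: stack=$ R S  input=e a y b $  — expand S ::= Q b
step 4: stack=$ R b Q  input=e a y b $  — expand Q ::= e S R
step 5: stack=$ R b R S e  input=e a y b $  — match e
Stack after step 5: $ R b R S (top = S).

S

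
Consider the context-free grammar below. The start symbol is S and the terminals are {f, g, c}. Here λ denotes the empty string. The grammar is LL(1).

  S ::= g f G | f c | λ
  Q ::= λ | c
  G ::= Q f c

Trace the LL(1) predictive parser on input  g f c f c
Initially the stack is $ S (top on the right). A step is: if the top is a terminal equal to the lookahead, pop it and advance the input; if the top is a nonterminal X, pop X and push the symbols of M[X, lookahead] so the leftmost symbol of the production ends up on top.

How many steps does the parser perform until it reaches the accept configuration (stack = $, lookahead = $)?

8

step 1: stack=$ S  input=g f c f c $  — expand S ::= g f G
step 2: stack=$ G f g  input=g f c f c $  — match g
step 3: stack=$ G f  input=f c f c $  — match f
step 4: stack=$ G  input=c f c $  — expand G ::= Q f c
step 5: stack=$ c f Q  input=c f c $  — expand Q ::= c
step 6: stack=$ c f c  input=c f c $  — match c
step 7: stack=$ c f  input=f c $  — match f
step 8: stack=$ c  input=c $  — match c
Accept reached after 8 steps.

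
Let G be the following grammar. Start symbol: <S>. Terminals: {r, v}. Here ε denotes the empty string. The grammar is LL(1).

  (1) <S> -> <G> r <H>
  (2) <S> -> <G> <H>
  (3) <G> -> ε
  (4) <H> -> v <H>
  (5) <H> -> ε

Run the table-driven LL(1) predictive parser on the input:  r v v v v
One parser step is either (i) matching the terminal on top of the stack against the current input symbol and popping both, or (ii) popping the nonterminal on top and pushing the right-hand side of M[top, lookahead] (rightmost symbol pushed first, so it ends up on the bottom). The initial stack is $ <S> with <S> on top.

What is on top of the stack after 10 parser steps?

v

step 1: stack=$ <S>  input=r v v v v $  — expand <S> -> <G> r <H>
step 2: stack=$ <H> r <G>  input=r v v v v $  — expand <G> -> ε
step 3: stack=$ <H> r  input=r v v v v $  — match r
step 4: stack=$ <H>  input=v v v v $  — expand <H> -> v <H>
step 5: stack=$ <H> v  input=v v v v $  — match v
step 6: stack=$ <H>  input=v v v $  — expand <H> -> v <H>
step 7: stack=$ <H> v  input=v v v $  — match v
step 8: stack=$ <H>  input=v v $  — expand <H> -> v <H>
step 9: stack=$ <H> v  input=v v $  — match v
step 10: stack=$ <H>  input=v $  — expand <H> -> v <H>
Stack after step 10: $ <H> v (top = v).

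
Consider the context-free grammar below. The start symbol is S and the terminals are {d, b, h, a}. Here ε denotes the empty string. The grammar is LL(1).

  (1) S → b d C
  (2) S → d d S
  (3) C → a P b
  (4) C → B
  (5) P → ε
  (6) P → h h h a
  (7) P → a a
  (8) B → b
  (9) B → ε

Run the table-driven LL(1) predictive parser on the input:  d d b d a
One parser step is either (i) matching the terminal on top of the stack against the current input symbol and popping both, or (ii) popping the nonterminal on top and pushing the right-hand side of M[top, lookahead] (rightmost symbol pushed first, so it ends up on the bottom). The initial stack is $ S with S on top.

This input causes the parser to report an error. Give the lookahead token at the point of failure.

$

step 1: stack=$ S  input=d d b d a $  — expand S → d d S
step 2: stack=$ S d d  input=d d b d a $  — match d
step 3: stack=$ S d  input=d b d a $  — match d
step 4: stack=$ S  input=b d a $  — expand S → b d C
step 5: stack=$ C d b  input=b d a $  — match b
step 6: stack=$ C d  input=d a $  — match d
step 7: stack=$ C  input=a $  — expand C → a P b
step 8: stack=$ b P a  input=a $  — match a
step 9: stack=$ b P  input=$  — error: M[P, $] is empty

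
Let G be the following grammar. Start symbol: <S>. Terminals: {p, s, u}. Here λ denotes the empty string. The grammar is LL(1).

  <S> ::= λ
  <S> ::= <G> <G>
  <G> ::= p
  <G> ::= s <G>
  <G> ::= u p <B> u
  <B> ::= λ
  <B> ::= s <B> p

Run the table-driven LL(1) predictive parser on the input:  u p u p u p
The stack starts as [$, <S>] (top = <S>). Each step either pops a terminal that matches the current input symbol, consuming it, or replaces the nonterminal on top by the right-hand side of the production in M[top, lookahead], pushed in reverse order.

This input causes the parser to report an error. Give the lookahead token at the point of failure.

u

step 1: stack=$ <S>  input=u p u p u p $  — expand <S> ::= <G> <G>
step 2: stack=$ <G> <G>  input=u p u p u p $  — expand <G> ::= u p <B> u
step 3: stack=$ <G> u <B> p u  input=u p u p u p $  — match u
step 4: stack=$ <G> u <B> p  input=p u p u p $  — match p
step 5: stack=$ <G> u <B>  input=u p u p $  — expand <B> ::= λ
step 6: stack=$ <G> u  input=u p u p $  — match u
step 7: stack=$ <G>  input=p u p $  — expand <G> ::= p
step 8: stack=$ p  input=p u p $  — match p
step 9: stack=$  input=u p $  — error: stack empty but input remains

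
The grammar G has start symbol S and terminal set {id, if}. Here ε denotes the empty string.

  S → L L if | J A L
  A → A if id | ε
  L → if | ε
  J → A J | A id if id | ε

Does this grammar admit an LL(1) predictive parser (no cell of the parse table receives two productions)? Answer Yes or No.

No

FIRST(S) = {ε, id, if}
FIRST(A) = {ε, if}
FIRST(L) = {ε, if}
FIRST(J) = {ε, id, if}
FOLLOW(S) = {$}
FOLLOW(A) = {$, id, if}
FOLLOW(L) = {$, if}
FOLLOW(J) = {$, if}
Cell M[A, if] receives both A → A if id and A → ε — the grammar is not LL(1).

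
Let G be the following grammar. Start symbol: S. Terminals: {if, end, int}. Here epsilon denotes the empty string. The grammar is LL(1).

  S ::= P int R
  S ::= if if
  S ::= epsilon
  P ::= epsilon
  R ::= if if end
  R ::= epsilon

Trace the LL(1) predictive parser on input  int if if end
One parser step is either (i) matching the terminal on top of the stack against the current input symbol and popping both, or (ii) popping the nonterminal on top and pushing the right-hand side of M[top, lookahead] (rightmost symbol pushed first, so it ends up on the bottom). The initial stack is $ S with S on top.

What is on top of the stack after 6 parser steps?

end

step 1: stack=$ S  input=int if if end $  — expand S ::= P int R
step 2: stack=$ R int P  input=int if if end $  — expand P ::= epsilon
step 3: stack=$ R int  input=int if if end $  — match int
step 4: stack=$ R  input=if if end $  — expand R ::= if if end
step 5: stack=$ end if if  input=if if end $  — match if
step 6: stack=$ end if  input=if end $  — match if
Stack after step 6: $ end (top = end).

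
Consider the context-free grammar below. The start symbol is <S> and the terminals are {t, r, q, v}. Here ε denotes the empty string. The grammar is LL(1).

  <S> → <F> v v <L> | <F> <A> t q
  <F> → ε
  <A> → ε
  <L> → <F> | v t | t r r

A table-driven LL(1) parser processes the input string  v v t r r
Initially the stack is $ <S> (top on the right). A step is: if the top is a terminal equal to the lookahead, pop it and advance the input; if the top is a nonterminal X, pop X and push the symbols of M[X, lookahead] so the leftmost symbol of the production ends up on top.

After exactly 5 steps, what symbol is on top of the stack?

     Stack          Input        Action
  1  $ <S>          v v t r r $  expand <S> → <F> v v <L>
  2  $ <L> v v <F>  v v t r r $  expand <F> → ε
  3  $ <L> v v      v v t r r $  match v
  4  $ <L> v        v t r r $    match v
  5  $ <L>          t r r $      expand <L> → t r r
Stack after step 5: $ r r t (top = t).

t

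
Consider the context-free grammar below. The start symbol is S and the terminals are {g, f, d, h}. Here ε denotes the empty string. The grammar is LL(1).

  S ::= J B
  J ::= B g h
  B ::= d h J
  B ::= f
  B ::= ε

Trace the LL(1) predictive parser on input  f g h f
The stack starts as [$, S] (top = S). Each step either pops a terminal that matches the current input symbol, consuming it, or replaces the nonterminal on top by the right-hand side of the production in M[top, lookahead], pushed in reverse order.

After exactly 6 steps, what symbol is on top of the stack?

B

     Stack      Input      Action
  1  $ S        f g h f $  expand S ::= J B
  2  $ B J      f g h f $  expand J ::= B g h
  3  $ B h g B  f g h f $  expand B ::= f
  4  $ B h g f  f g h f $  match f
  5  $ B h g    g h f $    match g
  6  $ B h      h f $      match h
Stack after step 6: $ B (top = B).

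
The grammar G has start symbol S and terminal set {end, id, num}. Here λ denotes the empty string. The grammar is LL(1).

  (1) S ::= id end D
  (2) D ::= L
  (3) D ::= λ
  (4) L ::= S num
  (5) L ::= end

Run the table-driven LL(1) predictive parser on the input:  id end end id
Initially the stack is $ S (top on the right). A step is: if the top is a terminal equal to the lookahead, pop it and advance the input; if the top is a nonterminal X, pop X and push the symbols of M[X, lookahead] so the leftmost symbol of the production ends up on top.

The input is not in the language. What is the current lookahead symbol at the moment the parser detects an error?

step 1: stack=$ S  input=id end end id $  — expand S ::= id end D
step 2: stack=$ D end id  input=id end end id $  — match id
step 3: stack=$ D end  input=end end id $  — match end
step 4: stack=$ D  input=end id $  — expand D ::= L
step 5: stack=$ L  input=end id $  — expand L ::= end
step 6: stack=$ end  input=end id $  — match end
step 7: stack=$  input=id $  — error: stack empty but input remains

id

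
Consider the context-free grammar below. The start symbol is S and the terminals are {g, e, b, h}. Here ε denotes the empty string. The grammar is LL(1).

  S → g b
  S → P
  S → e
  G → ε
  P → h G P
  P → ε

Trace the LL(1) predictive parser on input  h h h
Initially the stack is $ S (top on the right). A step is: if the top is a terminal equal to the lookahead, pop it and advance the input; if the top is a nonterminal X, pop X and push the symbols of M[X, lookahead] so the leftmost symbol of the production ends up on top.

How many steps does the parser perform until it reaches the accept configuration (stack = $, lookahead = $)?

11

step 1: stack=$ S  input=h h h $  — expand S → P
step 2: stack=$ P  input=h h h $  — expand P → h G P
step 3: stack=$ P G h  input=h h h $  — match h
step 4: stack=$ P G  input=h h $  — expand G → ε
step 5: stack=$ P  input=h h $  — expand P → h G P
step 6: stack=$ P G h  input=h h $  — match h
step 7: stack=$ P G  input=h $  — expand G → ε
step 8: stack=$ P  input=h $  — expand P → h G P
step 9: stack=$ P G h  input=h $  — match h
step 10: stack=$ P G  input=$  — expand G → ε
step 11: stack=$ P  input=$  — expand P → ε
Accept reached after 11 steps.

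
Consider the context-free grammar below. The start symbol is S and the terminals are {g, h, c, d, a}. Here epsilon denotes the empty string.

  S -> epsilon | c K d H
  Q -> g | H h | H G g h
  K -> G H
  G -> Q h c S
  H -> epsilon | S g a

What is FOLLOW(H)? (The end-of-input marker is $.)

FIRST(S): from S->epsilon we get {epsilon}; from S->c K d H we get {c}. So FIRST(S) = {epsilon, c}.
FIRST(H): from H->epsilon we get {epsilon}; from H->S g a we get {c, g}. So FIRST(H) = {epsilon, c, g}.
FIRST(Q): from Q->g we get {g}; from Q->H h we get {c, g, h}; from Q->H G g h we get {c, g, h}. So FIRST(Q) = {c, g, h}.
FIRST(G): from G->Q h c S we get {c, g, h}. So FIRST(G) = {c, g, h}.
FIRST(K): from K->G H we get {c, g, h}. So FIRST(K) = {c, g, h}.
FOLLOW(S) includes $ since S is the start symbol.
FOLLOW(Q): in G->Q h c S, Q is followed by h c S with FIRST {h}. Thus FOLLOW(Q) = {h}.
FOLLOW(K): in S->c K d H, K is followed by d H with FIRST {d}. Thus FOLLOW(K) = {d}.
FOLLOW(G): in Q->H G g h, G is followed by g h with FIRST {g}; in K->G H, G is followed by H with FIRST {epsilon, c, g}; in K->G H, the suffix after G is nullable, so FOLLOW(G) ⊇ FOLLOW(K) = {d}. Thus FOLLOW(G) = {c, d, g}.
FOLLOW(S): in G->Q h c S, the suffix after S is empty, so FOLLOW(S) ⊇ FOLLOW(G) = {c, d, g}; in H->S g a, S is followed by g a with FIRST {g}. Thus FOLLOW(S) = {$, c, d, g}.
FOLLOW(H): in S->c K d H, the suffix after H is empty, so FOLLOW(H) ⊇ FOLLOW(S) = {$, c, d, g}; in Q->H h, H is followed by h with FIRST {h}; in Q->H G g h, H is followed by G g h with FIRST {c, g, h}; in K->G H, the suffix after H is empty, so FOLLOW(H) ⊇ FOLLOW(K) = {d}. Thus FOLLOW(H) = {$, c, d, g, h}.

{$, c, d, g, h}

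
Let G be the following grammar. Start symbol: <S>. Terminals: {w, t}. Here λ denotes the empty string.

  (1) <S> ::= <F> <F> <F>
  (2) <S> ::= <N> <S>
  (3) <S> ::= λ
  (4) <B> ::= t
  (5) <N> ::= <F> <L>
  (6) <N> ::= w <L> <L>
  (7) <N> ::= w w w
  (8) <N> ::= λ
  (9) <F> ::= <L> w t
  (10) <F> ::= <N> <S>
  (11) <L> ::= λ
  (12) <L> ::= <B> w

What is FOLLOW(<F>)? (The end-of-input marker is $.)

FIRST(<B>) = {t}
FIRST(<L>) = {λ, t}  (via <B> w)
FIRST(<S>) = {λ, t, w}  (via <F> <F> <F>, <N> <S>)
FIRST(<N>) = {λ, t, w}  (via <F> <L>)
FIRST(<F>) = {λ, t, w}  (via <L> w t, <N> <S>)
FOLLOW(<S>) includes $ since <S> is the start symbol.
FOLLOW(<B>): in <L>::=<B> w, <B> is followed by w with FIRST {w}. Thus FOLLOW(<B>) = {w}.
FOLLOW(<S>): in <S>::=<N> <S>, the suffix after <S> is empty (adds nothing new); in <F>::=<N> <S>, the suffix after <S> is empty, so FOLLOW(<S>) ⊇ FOLLOW(<F>) = {$, t, w}. Thus FOLLOW(<S>) = {$, t, w}.
FOLLOW(<N>): in <S>::=<N> <S>, <N> is followed by <S> with FIRST {λ, t, w}; in <S>::=<N> <S>, the suffix after <N> is nullable, so FOLLOW(<N>) ⊇ FOLLOW(<S>) = {$, t, w}; in <F>::=<N> <S>, <N> is followed by <S> with FIRST {λ, t, w}; in <F>::=<N> <S>, the suffix after <N> is nullable, so FOLLOW(<N>) ⊇ FOLLOW(<F>) = {$, t, w}. Thus FOLLOW(<N>) = {$, t, w}.
FOLLOW(<F>): in <S>::=<F> <F> <F> (occurrence 1), <F> is followed by <F> <F> with FIRST {λ, t, w}; in <S>::=<F> <F> <F> (occurrence 1), the suffix after <F> is nullable, so FOLLOW(<F>) ⊇ FOLLOW(<S>) = {$, t, w}; in <S>::=<F> <F> <F> (occurrence 2), <F> is followed by <F> with FIRST {λ, t, w}; in <S>::=<F> <F> <F> (occurrence 2), the suffix after <F> is nullable, so FOLLOW(<F>) ⊇ FOLLOW(<S>) = {$, t, w}; in <S>::=<F> <F> <F> (occurrence 3), the suffix after <F> is empty, so FOLLOW(<F>) ⊇ FOLLOW(<S>) = {$, t, w}; in <N>::=<F> <L>, <F> is followed by <L> with FIRST {λ, t}; in <N>::=<F> <L>, the suffix after <F> is nullable, so FOLLOW(<F>) ⊇ FOLLOW(<N>) = {$, t, w}. Thus FOLLOW(<F>) = {$, t, w}.
FOLLOW(<L>): in <N>::=<F> <L>, the suffix after <L> is empty, so FOLLOW(<L>) ⊇ FOLLOW(<N>) = {$, t, w}; in <N>::=w <L> <L> (occurrence 1), <L> is followed by <L> with FIRST {λ, t}; in <N>::=w <L> <L> (occurrence 1), the suffix after <L> is nullable, so FOLLOW(<L>) ⊇ FOLLOW(<N>) = {$, t, w}; in <N>::=w <L> <L> (occurrence 2), the suffix after <L> is empty, so FOLLOW(<L>) ⊇ FOLLOW(<N>) = {$, t, w}; in <F>::=<L> w t, <L> is followed by w t with FIRST {w}. Thus FOLLOW(<L>) = {$, t, w}.

{$, t, w}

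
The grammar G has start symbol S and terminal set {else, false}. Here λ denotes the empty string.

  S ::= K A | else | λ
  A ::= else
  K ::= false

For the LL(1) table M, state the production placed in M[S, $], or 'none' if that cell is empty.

FIRST(A) = {else}
FIRST(K) = {false}
FIRST(S) = {λ, else, false}  (via K A)
FOLLOW(S) includes $ since S is the start symbol.
FOLLOW(S): S appears on no right-hand side. Thus FOLLOW(S) = {$}.
For S ::= K A: FIRST(K A) = {false}, so it goes in M[S, t] for t ∈ {false}.
For S ::= else: FIRST(else) = {else}, so it goes in M[S, t] for t ∈ {else}.
For S ::= λ: FIRST(λ) = {λ}, so it goes in M[S, t] for t ∈ {}; since λ ∈ FIRST, also for every t ∈ FOLLOW(S) = {$}.

S ::= λ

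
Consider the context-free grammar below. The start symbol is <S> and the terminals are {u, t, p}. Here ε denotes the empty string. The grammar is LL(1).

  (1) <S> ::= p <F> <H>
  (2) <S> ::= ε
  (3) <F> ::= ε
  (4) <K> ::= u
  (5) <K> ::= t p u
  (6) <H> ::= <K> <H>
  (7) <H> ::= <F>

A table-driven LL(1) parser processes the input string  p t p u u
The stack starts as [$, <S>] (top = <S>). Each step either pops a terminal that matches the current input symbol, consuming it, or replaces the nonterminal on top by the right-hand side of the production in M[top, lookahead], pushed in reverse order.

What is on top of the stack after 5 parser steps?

t

step 1: stack=$ <S>  input=p t p u u $  — expand <S> ::= p <F> <H>
step 2: stack=$ <H> <F> p  input=p t p u u $  — match p
step 3: stack=$ <H> <F>  input=t p u u $  — expand <F> ::= ε
step 4: stack=$ <H>  input=t p u u $  — expand <H> ::= <K> <H>
step 5: stack=$ <H> <K>  input=t p u u $  — expand <K> ::= t p u
Stack after step 5: $ <H> u p t (top = t).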